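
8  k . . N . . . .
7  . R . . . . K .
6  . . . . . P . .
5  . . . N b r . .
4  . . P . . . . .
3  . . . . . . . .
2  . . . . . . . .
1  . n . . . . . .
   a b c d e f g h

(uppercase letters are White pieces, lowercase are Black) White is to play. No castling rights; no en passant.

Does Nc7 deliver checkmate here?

After Nc7: black king on a8; in check: yes, from the white knight on c7.
Black has 1 legal reply: Bxc7.
In check but a legal move exists → not checkmate.

no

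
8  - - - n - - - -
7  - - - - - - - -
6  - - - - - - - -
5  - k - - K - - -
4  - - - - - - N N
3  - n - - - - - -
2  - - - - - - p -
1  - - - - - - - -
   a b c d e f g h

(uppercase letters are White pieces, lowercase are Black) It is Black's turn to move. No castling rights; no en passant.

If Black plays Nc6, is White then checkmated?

no

After Nc6: white king on e5; in check: yes, from the black knight on c6.
White has 7 legal replies: Kf6, Ke6, Kd6, Kf5, Kd5, Kf4, Ke4.
In check but a legal move exists → not checkmate.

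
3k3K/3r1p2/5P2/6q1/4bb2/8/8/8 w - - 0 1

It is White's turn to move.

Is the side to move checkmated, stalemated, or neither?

stalemate

White to move; white king on h8.
In check: no.
King squares — g7: attacked by Qg5; h7: attacked by Be4; g8: attacked by Qg5.
Legal moves for White: none.
Not in check and no legal moves → stalemate.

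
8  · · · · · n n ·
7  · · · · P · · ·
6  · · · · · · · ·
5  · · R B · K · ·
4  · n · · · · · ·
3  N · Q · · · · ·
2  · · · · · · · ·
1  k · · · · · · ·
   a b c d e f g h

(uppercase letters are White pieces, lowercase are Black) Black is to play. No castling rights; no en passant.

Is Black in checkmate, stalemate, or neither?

Black to move; black king on a1.
In check: yes, from the white queen on c3.
King squares — b1: attacked by Na3; a2: attacked by Bd5; b2: attacked by Qc3.
Legal moves for Black: none.
In check with no legal moves → checkmate.

checkmate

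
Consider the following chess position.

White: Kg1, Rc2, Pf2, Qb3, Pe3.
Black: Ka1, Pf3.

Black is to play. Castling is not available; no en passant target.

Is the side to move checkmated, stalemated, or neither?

Black to move; black king on a1.
In check: no.
King squares — b1: attacked by Qb3; a2: attacked by Rc2; b2: attacked by Rc2.
Legal moves for Black: none.
Not in check and no legal moves → stalemate.

stalemate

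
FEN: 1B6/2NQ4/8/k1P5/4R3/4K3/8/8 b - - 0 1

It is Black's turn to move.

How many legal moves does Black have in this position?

0

Black to move; king on a5.
In check: no.
Legal moves: none.
Count: 0.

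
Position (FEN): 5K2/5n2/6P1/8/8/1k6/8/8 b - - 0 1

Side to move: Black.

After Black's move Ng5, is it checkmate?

no

After Ng5: white king on f8; in check: no.
White is not in check, so this cannot be checkmate.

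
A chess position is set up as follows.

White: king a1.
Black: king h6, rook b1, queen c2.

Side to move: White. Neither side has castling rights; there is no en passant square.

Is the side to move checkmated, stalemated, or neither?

White to move; white king on a1.
In check: yes, from the black rook on b1.
King squares — b1: attacked by Qc2; a2: attacked by Qc2; b2: attacked by Rb1.
Legal moves for White: none.
In check with no legal moves → checkmate.

checkmate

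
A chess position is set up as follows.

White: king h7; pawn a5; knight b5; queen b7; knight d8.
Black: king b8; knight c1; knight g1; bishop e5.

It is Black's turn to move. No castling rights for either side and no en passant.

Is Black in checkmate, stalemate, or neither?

Black to move; black king on b8.
In check: yes, from the white queen on b7.
King squares — a7: attacked by Nb5; b7: attacked by Nd8; c7: attacked by Nb5; a8: attacked by Qb7; c8: attacked by Qb7.
Legal moves for Black: none.
In check with no legal moves → checkmate.

checkmate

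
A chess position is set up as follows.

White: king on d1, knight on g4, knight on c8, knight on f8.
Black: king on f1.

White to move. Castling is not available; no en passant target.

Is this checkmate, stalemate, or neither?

neither

White to move; white king on d1.
In check: no.
Legal moves for White: Nh7, Nd7, Ng6, Ne6, Ne7, Na7, Nd6, Nb6, Nh6, Nf6, Ne5, Ne3+, Nh2+, Nf2, Kd2, Kc2, Kc1.
White has 17 legal moves and is not in check → neither.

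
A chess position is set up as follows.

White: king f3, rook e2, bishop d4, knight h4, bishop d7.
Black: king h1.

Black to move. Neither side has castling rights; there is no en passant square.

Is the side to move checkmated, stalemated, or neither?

stalemate

Black to move; black king on h1.
In check: no.
King squares — g1: attacked by Bd4; g2: attacked by Re2; h2: attacked by Re2.
Legal moves for Black: none.
Not in check and no legal moves → stalemate.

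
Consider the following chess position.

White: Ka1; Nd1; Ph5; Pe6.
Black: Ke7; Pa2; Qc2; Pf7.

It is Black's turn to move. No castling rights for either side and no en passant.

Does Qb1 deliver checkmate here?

yes

After Qb1: white king on a1; in check: yes, from the black queen on b1.
King squares — b1: attacked by Pa2; a2: attacked by Qb1; b2: attacked by Qb1.
White has no legal moves → checkmate.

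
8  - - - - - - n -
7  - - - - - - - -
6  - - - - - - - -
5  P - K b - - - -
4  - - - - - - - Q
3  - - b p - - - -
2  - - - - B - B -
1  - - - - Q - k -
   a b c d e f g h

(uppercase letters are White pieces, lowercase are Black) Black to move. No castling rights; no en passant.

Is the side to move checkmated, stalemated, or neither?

neither

Black to move; black king on g1.
In check: yes, from the white queen on e1.
King squares — f1: attacked by Qe1; h1: attacked by Qe1; f2: attacked by Qe1; g2: available; h2: attacked by Qh4.
Legal moves for Black: Kxg2, Bxe1.
Black is in check but has 2 legal moves → neither.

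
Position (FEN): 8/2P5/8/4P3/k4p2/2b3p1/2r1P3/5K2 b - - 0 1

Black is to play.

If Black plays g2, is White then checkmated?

After g2: white king on f1; in check: yes, from the black pawn on g2.
White has 3 legal replies: Kxg2, Kf2, Kg1.
In check but a legal move exists → not checkmate.

no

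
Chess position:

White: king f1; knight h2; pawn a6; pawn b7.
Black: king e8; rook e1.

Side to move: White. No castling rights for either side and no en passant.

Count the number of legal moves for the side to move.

3

White to move; king on f1.
In check: yes, from the black rook on e1.
Legal moves: Kg2, Kf2, Kxe1.
Count: 3.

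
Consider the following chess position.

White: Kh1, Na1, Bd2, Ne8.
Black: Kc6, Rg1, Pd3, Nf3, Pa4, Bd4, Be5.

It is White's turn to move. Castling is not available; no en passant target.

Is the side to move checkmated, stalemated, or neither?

checkmate

White to move; white king on h1.
In check: yes, from the black rook on g1.
King squares — g1: attacked by Nf3; g2: attacked by Rg1; h2: attacked by Nf3.
Legal moves for White: none.
In check with no legal moves → checkmate.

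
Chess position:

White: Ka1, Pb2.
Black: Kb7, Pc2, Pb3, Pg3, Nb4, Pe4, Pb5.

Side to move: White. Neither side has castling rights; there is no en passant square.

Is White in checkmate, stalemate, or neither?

White to move; white king on a1.
In check: no.
King squares — b1: attacked by Pc2; a2: attacked by Pb3; b2: own pawn.
Legal moves for White: none.
Not in check and no legal moves → stalemate.

stalemate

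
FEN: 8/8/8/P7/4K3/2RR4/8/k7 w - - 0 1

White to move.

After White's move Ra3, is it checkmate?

no

After Ra3: black king on a1; in check: yes, from the white rook on a3.
Black has 2 legal replies: Kb2, Kb1.
In check but a legal move exists → not checkmate.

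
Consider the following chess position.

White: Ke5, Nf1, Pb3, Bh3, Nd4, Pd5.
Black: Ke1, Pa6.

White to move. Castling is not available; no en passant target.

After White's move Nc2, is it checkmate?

no

After Nc2: black king on e1; in check: yes, from the white knight on c2.
Black has 3 legal replies: Kf2, Ke2, Kd1.
In check but a legal move exists → not checkmate.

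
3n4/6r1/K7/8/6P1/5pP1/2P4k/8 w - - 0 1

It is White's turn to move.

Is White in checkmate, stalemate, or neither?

White to move; white king on a6.
In check: no.
Legal moves for White: Kb6, Kb5, Ka5, g5, c3, c4.
White has 6 legal moves and is not in check → neither.

neither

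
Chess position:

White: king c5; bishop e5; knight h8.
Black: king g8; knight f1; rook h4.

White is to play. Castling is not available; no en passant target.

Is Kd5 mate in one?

After Kd5: black king on g8; in check: no.
Black is not in check, so this cannot be checkmate.

no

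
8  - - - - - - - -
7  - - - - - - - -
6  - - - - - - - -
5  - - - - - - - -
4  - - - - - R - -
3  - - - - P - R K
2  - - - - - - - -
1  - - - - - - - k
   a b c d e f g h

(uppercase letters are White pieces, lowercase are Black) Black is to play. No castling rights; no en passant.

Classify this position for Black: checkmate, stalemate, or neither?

stalemate

Black to move; black king on h1.
In check: no.
King squares — g1: attacked by Rg3; g2: attacked by Rg3; h2: attacked by Kh3.
Legal moves for Black: none.
Not in check and no legal moves → stalemate.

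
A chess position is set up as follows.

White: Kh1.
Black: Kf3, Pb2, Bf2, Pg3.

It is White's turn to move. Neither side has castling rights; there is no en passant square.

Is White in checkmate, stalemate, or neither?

stalemate

White to move; white king on h1.
In check: no.
King squares — g1: attacked by Bf2; g2: attacked by Kf3; h2: attacked by Pg3.
Legal moves for White: none.
Not in check and no legal moves → stalemate.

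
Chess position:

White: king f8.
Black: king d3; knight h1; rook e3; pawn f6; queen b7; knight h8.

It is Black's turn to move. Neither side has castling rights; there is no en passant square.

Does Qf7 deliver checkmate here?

yes

After Qf7: white king on f8; in check: yes, from the black queen on f7.
King squares — e7: attacked by Re3; f7: attacked by Nh8; g7: attacked by Qf7; e8: attacked by Re3; g8: attacked by Qf7.
White has no legal moves → checkmate.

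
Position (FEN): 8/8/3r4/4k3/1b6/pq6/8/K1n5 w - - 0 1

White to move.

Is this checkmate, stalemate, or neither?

stalemate

White to move; white king on a1.
In check: no.
King squares — b1: attacked by Qb3; a2: attacked by Nc1; b2: attacked by Pa3.
Legal moves for White: none.
Not in check and no legal moves → stalemate.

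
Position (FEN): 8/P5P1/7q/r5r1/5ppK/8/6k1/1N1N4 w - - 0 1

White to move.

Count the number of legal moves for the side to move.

0

White to move; king on h4.
In check: yes, from the black queen on h6.
Legal moves: none.
Count: 0.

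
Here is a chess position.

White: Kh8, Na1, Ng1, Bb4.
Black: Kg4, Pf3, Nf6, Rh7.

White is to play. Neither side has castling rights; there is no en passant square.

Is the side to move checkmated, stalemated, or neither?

White to move; white king on h8.
In check: yes, from the black rook on h7.
King squares — g7: attacked by Rh7; h7: attacked by Nf6; g8: attacked by Nf6.
Legal moves for White: none.
In check with no legal moves → checkmate.

checkmate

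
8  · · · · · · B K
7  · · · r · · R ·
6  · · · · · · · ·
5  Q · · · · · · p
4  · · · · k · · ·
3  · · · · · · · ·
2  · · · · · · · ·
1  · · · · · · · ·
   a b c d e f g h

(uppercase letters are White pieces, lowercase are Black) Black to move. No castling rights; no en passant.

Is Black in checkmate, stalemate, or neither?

neither

Black to move; black king on e4.
In check: no.
Legal moves for Black include: Rd8, Rxg7, Rf7, Re7, Rc7, Rb7, Ra7, Rd6, Rd5, Rd4, Rd3, Rd2, Rd1, Kf4, Kd4, Kf3, Ke3, Kd3, ... (list truncated; more exist).
Black has legal moves and is not in check → neither.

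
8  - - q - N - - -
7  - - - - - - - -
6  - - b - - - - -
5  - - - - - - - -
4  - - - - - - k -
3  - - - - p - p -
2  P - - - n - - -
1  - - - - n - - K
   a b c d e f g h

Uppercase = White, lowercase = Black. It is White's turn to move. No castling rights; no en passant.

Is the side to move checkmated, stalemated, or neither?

checkmate

White to move; white king on h1.
In check: yes, from the black bishop on c6.
King squares — g1: attacked by Ne2; g2: attacked by Ne1; h2: attacked by Pg3.
Legal moves for White: none.
In check with no legal moves → checkmate.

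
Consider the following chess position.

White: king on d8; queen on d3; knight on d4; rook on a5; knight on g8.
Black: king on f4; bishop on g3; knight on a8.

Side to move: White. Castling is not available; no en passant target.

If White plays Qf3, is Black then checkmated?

After Qf3: black king on f4; in check: yes, from the white queen on f3.
King squares — e3: attacked by Qf3; f3: attacked by Nd4; g3: own bishop; e4: attacked by Qf3; g4: attacked by Qf3; e5: attacked by Ra5; f5: attacked by Qf3; g5: attacked by Ra5.
Black has no legal moves → checkmate.

yes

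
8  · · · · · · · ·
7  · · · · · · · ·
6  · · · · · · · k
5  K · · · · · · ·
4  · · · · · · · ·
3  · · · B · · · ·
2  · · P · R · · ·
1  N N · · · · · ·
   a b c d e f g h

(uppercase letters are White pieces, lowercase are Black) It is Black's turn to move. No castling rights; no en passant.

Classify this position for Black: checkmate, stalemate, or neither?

neither

Black to move; black king on h6.
In check: no.
Legal moves for Black: Kg7, Kh5, Kg5.
Black has 3 legal moves and is not in check → neither.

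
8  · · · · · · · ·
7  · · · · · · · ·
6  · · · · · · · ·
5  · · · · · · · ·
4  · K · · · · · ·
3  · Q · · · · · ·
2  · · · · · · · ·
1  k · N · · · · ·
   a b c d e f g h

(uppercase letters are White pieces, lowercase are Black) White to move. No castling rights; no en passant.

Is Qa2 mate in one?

yes

After Qa2: black king on a1; in check: yes, from the white queen on a2.
King squares — b1: attacked by Qa2; a2: attacked by Nc1; b2: attacked by Qa2.
Black has no legal moves → checkmate.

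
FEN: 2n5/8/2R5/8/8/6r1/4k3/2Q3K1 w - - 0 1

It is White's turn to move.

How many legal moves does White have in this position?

White to move; king on g1.
In check: yes, from the black rook on g3.
Legal moves: Kh2, Kh1.
Count: 2.

2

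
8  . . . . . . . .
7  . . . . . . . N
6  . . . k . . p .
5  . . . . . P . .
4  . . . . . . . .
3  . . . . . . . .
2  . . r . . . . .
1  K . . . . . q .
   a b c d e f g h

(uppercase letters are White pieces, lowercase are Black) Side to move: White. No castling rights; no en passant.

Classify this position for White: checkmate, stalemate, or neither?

White to move; white king on a1.
In check: yes, from the black queen on g1.
King squares — b1: attacked by Qg1; a2: attacked by Rc2; b2: attacked by Rc2.
Legal moves for White: none.
In check with no legal moves → checkmate.

checkmate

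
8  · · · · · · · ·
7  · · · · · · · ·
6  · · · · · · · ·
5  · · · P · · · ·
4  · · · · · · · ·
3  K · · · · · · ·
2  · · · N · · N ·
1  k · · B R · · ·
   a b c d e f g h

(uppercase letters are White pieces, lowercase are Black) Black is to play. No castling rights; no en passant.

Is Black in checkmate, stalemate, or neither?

Black to move; black king on a1.
In check: no.
King squares — b1: attacked by Nd2; a2: attacked by Ka3; b2: attacked by Ka3.
Legal moves for Black: none.
Not in check and no legal moves → stalemate.

stalemate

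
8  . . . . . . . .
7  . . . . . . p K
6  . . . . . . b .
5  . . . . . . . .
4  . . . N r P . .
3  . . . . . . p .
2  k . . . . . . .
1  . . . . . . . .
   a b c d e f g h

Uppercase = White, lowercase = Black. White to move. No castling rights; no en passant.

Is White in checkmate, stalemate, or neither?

White to move; white king on h7.
In check: yes, from the black bishop on g6.
Legal moves for White: Kh8, Kg8, Kxg7, Kxg6.
White is in check but has 4 legal moves → neither.

neither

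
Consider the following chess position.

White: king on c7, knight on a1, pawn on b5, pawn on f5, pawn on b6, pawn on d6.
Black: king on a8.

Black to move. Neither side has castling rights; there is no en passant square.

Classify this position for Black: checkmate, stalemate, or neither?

stalemate

Black to move; black king on a8.
In check: no.
King squares — a7: attacked by Pb6; b7: attacked by Kc7; b8: attacked by Kc7.
Legal moves for Black: none.
Not in check and no legal moves → stalemate.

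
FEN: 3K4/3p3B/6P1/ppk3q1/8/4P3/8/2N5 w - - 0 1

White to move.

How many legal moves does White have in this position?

4

White to move; king on d8.
In check: yes, from the black queen on g5.
Legal moves: Ke8, Kc8, Kxd7, Kc7.
Count: 4.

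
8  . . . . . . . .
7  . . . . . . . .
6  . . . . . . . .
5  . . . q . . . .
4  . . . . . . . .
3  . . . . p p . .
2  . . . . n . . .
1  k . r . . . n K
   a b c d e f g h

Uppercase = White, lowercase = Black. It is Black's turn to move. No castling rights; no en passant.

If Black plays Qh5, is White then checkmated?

After Qh5: white king on h1; in check: yes, from the black queen on h5.
King squares — g1: attacked by Rc1; g2: attacked by Pf3; h2: attacked by Qh5.
White has no legal moves → checkmate.

yes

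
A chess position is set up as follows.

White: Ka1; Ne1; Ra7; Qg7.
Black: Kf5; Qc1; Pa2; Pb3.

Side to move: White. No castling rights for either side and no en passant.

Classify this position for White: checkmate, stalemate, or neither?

White to move; white king on a1.
In check: yes, from the black queen on c1.
King squares — b1: attacked by Qc1; a2: attacked by Pb3; b2: attacked by Qc1.
Legal moves for White: none.
In check with no legal moves → checkmate.

checkmate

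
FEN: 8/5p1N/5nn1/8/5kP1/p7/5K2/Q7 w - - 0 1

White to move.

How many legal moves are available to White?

23

White to move; king on f2.
In check: no.
Legal moves: Nf8, Nxf6, Ng5, Kg2, Ke2, Kg1, Kf1, Ke1, Qxf6+, Qe5+, Qd4+, Qc3, Qxa3, Qb2, Qa2, Qh1, Qg1, Qf1, Qe1, Qd1, Qc1+, Qb1, g5.
Count: 23.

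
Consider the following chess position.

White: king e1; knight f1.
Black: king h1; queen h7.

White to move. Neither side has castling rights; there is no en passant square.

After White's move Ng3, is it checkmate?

After Ng3: black king on h1; in check: yes, from the white knight on g3.
Black has 3 legal replies: Kh2, Kg2, Kg1.
In check but a legal move exists → not checkmate.

no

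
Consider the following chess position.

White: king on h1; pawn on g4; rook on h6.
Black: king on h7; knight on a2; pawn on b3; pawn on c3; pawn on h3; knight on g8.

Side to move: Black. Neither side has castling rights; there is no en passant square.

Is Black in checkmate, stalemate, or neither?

Black to move; black king on h7.
In check: yes, from the white rook on h6.
King squares — g6: attacked by Rh6; h6: available; g7: available; g8: own knight; h8: attacked by Rh6.
Legal moves for Black: Kg7, Kxh6, Nxh6.
Black is in check but has 3 legal moves → neither.

neither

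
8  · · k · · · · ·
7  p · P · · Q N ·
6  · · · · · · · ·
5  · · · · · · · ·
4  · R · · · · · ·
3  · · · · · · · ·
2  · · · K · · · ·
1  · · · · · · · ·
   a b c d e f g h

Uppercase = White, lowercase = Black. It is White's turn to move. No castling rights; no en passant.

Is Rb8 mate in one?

After Rb8: black king on c8; in check: yes, from the white rook on b8.
King squares — b7: attacked by Rb8; c7: attacked by Qf7; d7: attacked by Qf7; b8: attacked by Pc7; d8: attacked by Pc7.
Black has no legal moves → checkmate.

yes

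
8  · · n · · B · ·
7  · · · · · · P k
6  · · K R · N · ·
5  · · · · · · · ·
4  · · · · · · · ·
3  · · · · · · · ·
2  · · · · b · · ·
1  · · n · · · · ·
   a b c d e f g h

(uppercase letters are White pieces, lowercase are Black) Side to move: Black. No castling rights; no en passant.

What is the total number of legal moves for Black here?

2

Black to move; king on h7.
In check: yes, from the white knight on f6.
Legal moves: Kh6, Kg6.
Count: 2.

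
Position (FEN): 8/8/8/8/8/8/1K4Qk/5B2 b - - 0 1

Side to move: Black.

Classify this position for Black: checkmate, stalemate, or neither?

Black to move; black king on h2.
In check: yes, from the white queen on g2.
King squares — g1: attacked by Qg2; h1: attacked by Qg2; g2: attacked by Bf1; g3: attacked by Qg2; h3: attacked by Qg2.
Legal moves for Black: none.
In check with no legal moves → checkmate.

checkmate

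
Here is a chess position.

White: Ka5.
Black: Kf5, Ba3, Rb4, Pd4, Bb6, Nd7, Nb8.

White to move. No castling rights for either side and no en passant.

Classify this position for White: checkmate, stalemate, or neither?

checkmate

White to move; white king on a5.
In check: yes, from the black bishop on b6.
King squares — a4: attacked by Rb4; b4: attacked by Ba3; b5: attacked by Rb4; a6: attacked by Nb8; b6: attacked by Rb4.
Legal moves for White: none.
In check with no legal moves → checkmate.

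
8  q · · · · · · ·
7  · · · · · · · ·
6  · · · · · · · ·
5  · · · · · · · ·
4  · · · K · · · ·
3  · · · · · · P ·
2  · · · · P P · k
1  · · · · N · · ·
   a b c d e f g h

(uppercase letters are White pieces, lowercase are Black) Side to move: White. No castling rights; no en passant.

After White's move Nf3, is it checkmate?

no

After Nf3: black king on h2; in check: yes, from the white knight on f3.
Black has 4 legal replies: Kh3, Kg2, Kh1, Qxf3.
In check but a legal move exists → not checkmate.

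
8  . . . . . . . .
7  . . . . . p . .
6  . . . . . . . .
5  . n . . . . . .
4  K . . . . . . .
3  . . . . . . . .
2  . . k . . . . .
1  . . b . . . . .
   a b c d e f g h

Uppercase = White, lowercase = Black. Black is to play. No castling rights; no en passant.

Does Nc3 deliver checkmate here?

no

After Nc3: white king on a4; in check: yes, from the black knight on c3.
White has 2 legal replies: Ka5, Kb4.
In check but a legal move exists → not checkmate.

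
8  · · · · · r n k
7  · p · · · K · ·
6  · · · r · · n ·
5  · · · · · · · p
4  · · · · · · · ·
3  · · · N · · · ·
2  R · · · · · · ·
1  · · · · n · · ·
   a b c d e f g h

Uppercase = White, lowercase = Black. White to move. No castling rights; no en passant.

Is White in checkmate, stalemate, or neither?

White to move; white king on f7.
In check: yes, from the black rook on f8.
King squares — e6: attacked by Rd6; f6: attacked by Rd6; g6: attacked by Rd6; e7: attacked by Ng6; g7: attacked by Kh8; e8: attacked by Rf8; f8: attacked by Ng6; g8: attacked by Rf8.
Legal moves for White: none.
In check with no legal moves → checkmate.

checkmate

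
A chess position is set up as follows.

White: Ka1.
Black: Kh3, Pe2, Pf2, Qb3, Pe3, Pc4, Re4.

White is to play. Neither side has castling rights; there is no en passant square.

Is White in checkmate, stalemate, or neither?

White to move; white king on a1.
In check: no.
King squares — b1: attacked by Qb3; a2: attacked by Qb3; b2: attacked by Qb3.
Legal moves for White: none.
Not in check and no legal moves → stalemate.

stalemate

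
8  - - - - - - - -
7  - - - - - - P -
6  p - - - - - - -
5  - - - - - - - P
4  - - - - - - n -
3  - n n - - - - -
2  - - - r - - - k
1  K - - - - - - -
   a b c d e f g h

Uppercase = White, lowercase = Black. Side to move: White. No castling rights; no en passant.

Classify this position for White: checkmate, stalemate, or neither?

checkmate

White to move; white king on a1.
In check: yes, from the black knight on b3.
King squares — b1: attacked by Nc3; a2: attacked by Rd2; b2: attacked by Rd2.
Legal moves for White: none.
In check with no legal moves → checkmate.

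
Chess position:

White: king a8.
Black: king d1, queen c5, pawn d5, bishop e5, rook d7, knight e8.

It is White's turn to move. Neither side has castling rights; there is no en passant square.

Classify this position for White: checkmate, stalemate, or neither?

White to move; white king on a8.
In check: no.
King squares — a7: attacked by Qc5; b7: attacked by Rd7; b8: attacked by Be5.
Legal moves for White: none.
Not in check and no legal moves → stalemate.

stalemate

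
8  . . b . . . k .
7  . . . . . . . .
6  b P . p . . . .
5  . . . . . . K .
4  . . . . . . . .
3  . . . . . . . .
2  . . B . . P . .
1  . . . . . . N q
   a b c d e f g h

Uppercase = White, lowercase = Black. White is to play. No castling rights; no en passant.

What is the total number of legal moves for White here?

White to move; king on g5.
In check: no.
Legal moves: Kg6, Kf6, Kf4, Bh7+, Bg6, Bf5, Be4, Ba4, Bd3, Bb3+, Bd1, Bb1, Nh3, Nf3, Ne2, b7, f3, f4.
Count: 18.

18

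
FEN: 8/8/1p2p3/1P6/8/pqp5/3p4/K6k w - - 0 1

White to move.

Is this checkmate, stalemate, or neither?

stalemate

White to move; white king on a1.
In check: no.
King squares — b1: attacked by Qb3; a2: attacked by Qb3; b2: attacked by Pa3.
Legal moves for White: none.
Not in check and no legal moves → stalemate.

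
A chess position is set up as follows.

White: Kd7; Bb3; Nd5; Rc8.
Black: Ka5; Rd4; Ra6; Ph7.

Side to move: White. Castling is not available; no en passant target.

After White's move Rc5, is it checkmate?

yes

After Rc5: black king on a5; in check: yes, from the white rook on c5.
King squares — a4: attacked by Bb3; b4: attacked by Nd5; b5: attacked by Rc5; a6: own rook; b6: attacked by Nd5.
Black has no legal moves → checkmate.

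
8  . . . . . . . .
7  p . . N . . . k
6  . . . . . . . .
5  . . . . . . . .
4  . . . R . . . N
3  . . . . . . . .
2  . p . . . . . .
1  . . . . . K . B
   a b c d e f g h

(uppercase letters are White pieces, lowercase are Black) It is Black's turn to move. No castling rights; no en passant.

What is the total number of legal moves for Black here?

Black to move; king on h7.
In check: no.
Legal moves: Kh8, Kg8, Kg7, Kh6, a6, b1=Q+, b1=R+, b1=B, b1=N, a5.
Count: 10.

10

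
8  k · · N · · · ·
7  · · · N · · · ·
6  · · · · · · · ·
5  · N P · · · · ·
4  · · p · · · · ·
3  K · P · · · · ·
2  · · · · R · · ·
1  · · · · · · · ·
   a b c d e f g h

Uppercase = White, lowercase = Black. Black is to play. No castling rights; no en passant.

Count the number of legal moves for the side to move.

0

Black to move; king on a8.
In check: no.
Legal moves: none.
Count: 0.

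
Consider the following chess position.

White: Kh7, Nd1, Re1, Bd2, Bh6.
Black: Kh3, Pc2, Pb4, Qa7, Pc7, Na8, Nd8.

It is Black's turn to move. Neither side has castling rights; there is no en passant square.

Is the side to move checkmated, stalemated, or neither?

Black to move; black king on h3.
In check: no.
Legal moves for Black include: Nf7, Nb7, Ne6, Nc6, Nb6, Qb8, Qb7, Qb6, Qa6, Qc5, Qa5, Qd4, Qa4, Qe3, Qa3, Qf2, Qa2, Qg1, ... (list truncated; more exist).
Black has legal moves and is not in check → neither.

neither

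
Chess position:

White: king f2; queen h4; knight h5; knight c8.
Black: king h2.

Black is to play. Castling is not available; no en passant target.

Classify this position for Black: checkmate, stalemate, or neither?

checkmate

Black to move; black king on h2.
In check: yes, from the white queen on h4.
King squares — g1: attacked by Kf2; h1: attacked by Qh4; g2: attacked by Kf2; g3: attacked by Kf2; h3: attacked by Qh4.
Legal moves for Black: none.
In check with no legal moves → checkmate.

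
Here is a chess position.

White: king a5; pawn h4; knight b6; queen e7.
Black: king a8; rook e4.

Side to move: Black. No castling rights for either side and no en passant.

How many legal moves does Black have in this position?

Black to move; king on a8.
In check: yes, from the white knight on b6.
Legal moves: Kb8.
Count: 1.

1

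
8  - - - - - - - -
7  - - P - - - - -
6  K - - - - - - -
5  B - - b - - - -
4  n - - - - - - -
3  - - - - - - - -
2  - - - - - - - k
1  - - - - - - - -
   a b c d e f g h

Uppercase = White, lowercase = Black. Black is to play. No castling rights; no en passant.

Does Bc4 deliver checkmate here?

After Bc4: white king on a6; in check: yes, from the black bishop on c4.
White has 2 legal replies: Kb7, Ka7.
In check but a legal move exists → not checkmate.

no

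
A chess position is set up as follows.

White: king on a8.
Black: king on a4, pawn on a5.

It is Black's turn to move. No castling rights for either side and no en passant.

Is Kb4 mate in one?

After Kb4: white king on a8; in check: no.
White is not in check, so this cannot be checkmate.

no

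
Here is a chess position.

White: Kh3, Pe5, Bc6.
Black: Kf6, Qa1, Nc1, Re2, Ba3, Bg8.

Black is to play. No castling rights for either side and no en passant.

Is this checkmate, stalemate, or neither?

neither

Black to move; black king on f6.
In check: yes, from the white pawn on e5.
King squares — e5: available; f5: available; g5: available; e6: available; g6: available; e7: available; f7: available; g7: available.
Legal moves for Black: Kg7, Kf7, Ke7, Kg6, Ke6, Kg5, Kf5, Kxe5, Rxe5, Qxe5.
Black is in check but has 10 legal moves → neither.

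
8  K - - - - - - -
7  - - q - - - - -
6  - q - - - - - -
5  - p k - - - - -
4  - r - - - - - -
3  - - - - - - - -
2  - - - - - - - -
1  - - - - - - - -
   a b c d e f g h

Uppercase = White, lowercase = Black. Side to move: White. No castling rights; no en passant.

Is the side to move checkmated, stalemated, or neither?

stalemate

White to move; white king on a8.
In check: no.
King squares — a7: attacked by Qb6; b7: attacked by Qb6; b8: attacked by Qb6.
Legal moves for White: none.
Not in check and no legal moves → stalemate.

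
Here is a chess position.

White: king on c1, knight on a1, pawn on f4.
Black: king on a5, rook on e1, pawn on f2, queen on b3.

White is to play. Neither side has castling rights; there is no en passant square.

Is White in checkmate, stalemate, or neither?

neither

White to move; white king on c1.
In check: yes, from the black rook on e1.
Legal moves for White: Kd2.
White is in check but has 1 legal move → neither.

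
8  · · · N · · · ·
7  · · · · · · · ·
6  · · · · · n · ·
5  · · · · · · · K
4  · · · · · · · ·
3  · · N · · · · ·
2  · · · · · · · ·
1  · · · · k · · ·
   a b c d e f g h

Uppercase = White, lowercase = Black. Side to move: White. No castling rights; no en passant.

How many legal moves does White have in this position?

4

White to move; king on h5.
In check: yes, from the black knight on f6.
Legal moves: Kh6, Kg6, Kg5, Kh4.
Count: 4.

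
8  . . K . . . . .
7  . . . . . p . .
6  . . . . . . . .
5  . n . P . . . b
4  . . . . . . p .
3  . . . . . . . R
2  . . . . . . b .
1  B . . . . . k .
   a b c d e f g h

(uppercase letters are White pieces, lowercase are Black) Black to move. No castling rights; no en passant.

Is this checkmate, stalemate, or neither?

neither

Black to move; black king on g1.
In check: no.
Legal moves for Black include: Bg6, Nc7, Na7+, Nd6+, Nd4, Nc3, Na3, Bxd5, Be4, Bxh3, Bf3, Bh1, Bf1, Kf2, Kf1, gxh3, f6, g3, ... (list truncated; more exist).
Black has legal moves and is not in check → neither.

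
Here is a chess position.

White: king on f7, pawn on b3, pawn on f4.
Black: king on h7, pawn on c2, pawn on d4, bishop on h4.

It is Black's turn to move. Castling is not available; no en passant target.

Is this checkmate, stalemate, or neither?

neither

Black to move; black king on h7.
In check: no.
Legal moves for Black: Kh8, Kh6, Bd8, Be7, Bf6, Bg5, Bg3, Bf2, Be1, d3, c1=Q, c1=R, c1=B, c1=N.
Black has 14 legal moves and is not in check → neither.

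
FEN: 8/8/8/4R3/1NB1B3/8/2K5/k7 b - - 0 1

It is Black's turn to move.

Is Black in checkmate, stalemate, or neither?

stalemate

Black to move; black king on a1.
In check: no.
King squares — b1: attacked by Kc2; a2: attacked by Nb4; b2: attacked by Kc2.
Legal moves for Black: none.
Not in check and no legal moves → stalemate.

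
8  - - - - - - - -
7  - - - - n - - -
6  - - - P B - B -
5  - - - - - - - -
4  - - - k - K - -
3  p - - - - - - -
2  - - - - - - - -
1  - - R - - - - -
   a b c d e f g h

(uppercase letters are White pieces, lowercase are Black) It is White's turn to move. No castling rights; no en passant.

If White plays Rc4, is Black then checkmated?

yes

After Rc4: black king on d4; in check: yes, from the white rook on c4.
King squares — c3: attacked by Rc4; d3: attacked by Bg6; e3: attacked by Kf4; c4: attacked by Be6; e4: attacked by Rc4; c5: attacked by Rc4; d5: attacked by Be6; e5: attacked by Kf4.
Black has no legal moves → checkmate.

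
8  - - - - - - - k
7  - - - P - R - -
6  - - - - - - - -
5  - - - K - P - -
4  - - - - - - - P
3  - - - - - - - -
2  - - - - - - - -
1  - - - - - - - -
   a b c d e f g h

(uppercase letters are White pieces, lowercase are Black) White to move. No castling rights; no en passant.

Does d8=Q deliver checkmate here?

yes

After d8=Q: black king on h8; in check: yes, from the white queen on d8.
King squares — g7: attacked by Rf7; h7: attacked by Rf7; g8: attacked by Qd8.
Black has no legal moves → checkmate.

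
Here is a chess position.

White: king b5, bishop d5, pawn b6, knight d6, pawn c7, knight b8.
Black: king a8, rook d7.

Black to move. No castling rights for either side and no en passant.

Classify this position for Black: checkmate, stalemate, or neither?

Black to move; black king on a8.
In check: yes, from the white bishop on d5.
King squares — a7: attacked by Pb6; b7: attacked by Bd5; b8: attacked by Pc7.
Legal moves for Black: none.
In check with no legal moves → checkmate.

checkmate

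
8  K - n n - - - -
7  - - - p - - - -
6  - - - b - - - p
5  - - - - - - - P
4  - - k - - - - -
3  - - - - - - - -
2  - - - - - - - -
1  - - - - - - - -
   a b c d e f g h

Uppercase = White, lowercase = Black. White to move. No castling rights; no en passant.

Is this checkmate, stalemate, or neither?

White to move; white king on a8.
In check: no.
King squares — a7: attacked by Nc8; b7: attacked by Nd8; b8: attacked by Bd6.
Legal moves for White: none.
Not in check and no legal moves → stalemate.

stalemate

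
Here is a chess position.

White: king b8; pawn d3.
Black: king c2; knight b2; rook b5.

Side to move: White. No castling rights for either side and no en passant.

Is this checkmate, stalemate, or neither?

neither

White to move; white king on b8.
In check: yes, from the black rook on b5.
Legal moves for White: Kc8, Ka8, Kc7, Ka7.
White is in check but has 4 legal moves → neither.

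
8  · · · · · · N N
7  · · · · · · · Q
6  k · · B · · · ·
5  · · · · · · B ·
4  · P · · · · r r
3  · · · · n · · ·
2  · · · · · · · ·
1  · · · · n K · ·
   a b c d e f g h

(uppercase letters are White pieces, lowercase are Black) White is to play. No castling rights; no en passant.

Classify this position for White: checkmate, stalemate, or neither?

neither

White to move; white king on f1.
In check: yes, from the black knight on e3.
King squares — e1: available; g1: attacked by Rg4; e2: available; f2: available; g2: attacked by Ne1.
Legal moves for White: Kf2, Ke2, Kxe1, Bxe3.
White is in check but has 4 legal moves → neither.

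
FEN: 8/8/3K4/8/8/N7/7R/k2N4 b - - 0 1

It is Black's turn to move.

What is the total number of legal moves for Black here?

0

Black to move; king on a1.
In check: no.
Legal moves: none.
Count: 0.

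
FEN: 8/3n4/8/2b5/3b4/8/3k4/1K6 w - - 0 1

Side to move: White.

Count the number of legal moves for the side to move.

White to move; king on b1.
In check: no.
Legal moves: Ka2.
Count: 1.

1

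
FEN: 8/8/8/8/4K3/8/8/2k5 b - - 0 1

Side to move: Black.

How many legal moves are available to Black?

Black to move; king on c1.
In check: no.
Legal moves: Kd2, Kc2, Kb2, Kd1, Kb1.
Count: 5.

5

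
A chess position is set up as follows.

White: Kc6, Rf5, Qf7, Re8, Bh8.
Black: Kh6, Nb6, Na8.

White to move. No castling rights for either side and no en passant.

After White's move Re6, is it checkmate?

After Re6: black king on h6; in check: yes, from the white rook on e6.
King squares — g5: attacked by Rf5; h5: attacked by Rf5; g6: attacked by Re6; g7: attacked by Qf7; h7: attacked by Qf7.
Black has no legal moves → checkmate.

yes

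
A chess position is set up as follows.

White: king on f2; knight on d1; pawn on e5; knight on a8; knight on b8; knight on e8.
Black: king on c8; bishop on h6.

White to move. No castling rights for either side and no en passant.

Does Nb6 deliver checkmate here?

After Nb6: black king on c8; in check: yes, from the white knight on b6.
Black has 3 legal replies: Kd8, Kxb8, Kb7.
In check but a legal move exists → not checkmate.

no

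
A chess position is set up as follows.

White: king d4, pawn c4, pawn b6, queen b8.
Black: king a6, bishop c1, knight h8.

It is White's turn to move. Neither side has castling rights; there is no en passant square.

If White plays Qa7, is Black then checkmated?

yes

After Qa7: black king on a6; in check: yes, from the white queen on a7.
King squares — a5: attacked by Qa7; b5: attacked by Pc4; b6: attacked by Qa7; a7: attacked by Pb6; b7: attacked by Qa7.
Black has no legal moves → checkmate.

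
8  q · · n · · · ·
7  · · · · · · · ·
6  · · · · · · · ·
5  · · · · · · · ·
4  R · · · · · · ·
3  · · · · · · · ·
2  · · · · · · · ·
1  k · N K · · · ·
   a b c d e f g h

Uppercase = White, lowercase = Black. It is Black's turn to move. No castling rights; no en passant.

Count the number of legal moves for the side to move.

Black to move; king on a1.
In check: yes, from the white rook on a4.
Legal moves: Kb2, Kb1, Qxa4+.
Count: 3.

3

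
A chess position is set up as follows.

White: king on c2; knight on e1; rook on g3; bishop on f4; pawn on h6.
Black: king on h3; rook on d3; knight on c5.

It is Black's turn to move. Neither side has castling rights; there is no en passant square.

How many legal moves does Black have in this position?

Black to move; king on h3.
In check: yes, from the white rook on g3.
Legal moves: Kh4, Kh2, Rxg3.
Count: 3.

3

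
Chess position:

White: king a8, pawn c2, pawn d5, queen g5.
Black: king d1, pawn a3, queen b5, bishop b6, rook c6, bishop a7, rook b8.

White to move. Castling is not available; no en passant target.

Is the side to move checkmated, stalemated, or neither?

White to move; white king on a8.
In check: yes, from the black rook on b8.
King squares — a7: attacked by Bb6; b7: attacked by Rb8; b8: attacked by Ba7.
Legal moves for White: none.
In check with no legal moves → checkmate.

checkmate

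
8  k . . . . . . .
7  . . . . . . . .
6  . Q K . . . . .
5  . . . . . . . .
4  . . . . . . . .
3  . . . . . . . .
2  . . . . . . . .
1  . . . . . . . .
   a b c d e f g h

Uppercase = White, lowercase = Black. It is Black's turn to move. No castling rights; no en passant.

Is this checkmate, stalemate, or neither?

stalemate

Black to move; black king on a8.
In check: no.
King squares — a7: attacked by Qb6; b7: attacked by Qb6; b8: attacked by Qb6.
Legal moves for Black: none.
Not in check and no legal moves → stalemate.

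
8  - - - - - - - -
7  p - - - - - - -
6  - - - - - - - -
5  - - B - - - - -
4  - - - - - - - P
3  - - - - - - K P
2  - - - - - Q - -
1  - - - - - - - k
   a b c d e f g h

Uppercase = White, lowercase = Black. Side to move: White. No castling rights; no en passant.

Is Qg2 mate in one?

yes

After Qg2: black king on h1; in check: yes, from the white queen on g2.
King squares — g1: attacked by Qg2; g2: attacked by Kg3; h2: attacked by Qg2.
Black has no legal moves → checkmate.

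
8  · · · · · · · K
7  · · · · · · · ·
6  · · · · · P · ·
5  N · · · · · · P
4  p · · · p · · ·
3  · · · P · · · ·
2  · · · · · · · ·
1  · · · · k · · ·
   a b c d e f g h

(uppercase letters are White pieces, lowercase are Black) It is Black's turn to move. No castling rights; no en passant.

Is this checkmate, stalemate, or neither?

neither

Black to move; black king on e1.
In check: no.
Legal moves for Black: Kf2, Ke2, Kd2, Kf1, Kd1, exd3, e3, a3.
Black has 8 legal moves and is not in check → neither.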